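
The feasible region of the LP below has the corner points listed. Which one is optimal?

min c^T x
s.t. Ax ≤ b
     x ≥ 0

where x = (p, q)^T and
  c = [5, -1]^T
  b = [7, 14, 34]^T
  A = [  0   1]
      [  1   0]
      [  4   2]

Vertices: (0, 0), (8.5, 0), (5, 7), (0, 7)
(0, 7) with z = -7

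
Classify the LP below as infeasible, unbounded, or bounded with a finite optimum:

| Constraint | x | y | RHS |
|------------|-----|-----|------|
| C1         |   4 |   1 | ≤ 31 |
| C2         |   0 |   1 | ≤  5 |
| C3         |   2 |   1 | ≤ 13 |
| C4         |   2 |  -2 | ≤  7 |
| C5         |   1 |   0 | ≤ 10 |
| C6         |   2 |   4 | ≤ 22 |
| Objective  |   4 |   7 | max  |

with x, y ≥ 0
The point (5, 3) satisfies every constraint, so the LP is feasible; the constraints give x ≤ 10 and y ≤ 5, which with x, y ≥ 0 keep the feasible region inside a bounded box. A feasible, bounded LP attains a finite optimum at a vertex.

Evaluating z = 4x + 7y at each vertex:
  (0, 0): z = 0
  (3.5, 0): z = 14
  (5.5, 2): z = 36
  (5, 3): z = 41
  (1, 5): z = 39
  (0, 5): z = 35

The LP has an optimal solution: (5, 3) with z = 41.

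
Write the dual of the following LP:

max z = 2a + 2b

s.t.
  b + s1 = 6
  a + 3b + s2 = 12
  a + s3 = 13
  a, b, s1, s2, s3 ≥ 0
Minimize: z = 6y1 + 12y2 + 13y3

Subject to:
  C1: -y2 - y3 ≤ -2
  C2: -y1 - 3y2 ≤ -2
  y1, y2, y3 ≥ 0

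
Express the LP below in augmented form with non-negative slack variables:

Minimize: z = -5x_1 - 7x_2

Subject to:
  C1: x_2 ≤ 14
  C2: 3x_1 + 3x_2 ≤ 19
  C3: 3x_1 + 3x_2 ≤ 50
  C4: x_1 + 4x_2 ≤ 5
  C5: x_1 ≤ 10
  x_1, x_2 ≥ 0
min z = -5x_1 - 7x_2

s.t.
  x_2 + s1 = 14
  3x_1 + 3x_2 + s2 = 19
  3x_1 + 3x_2 + s3 = 50
  x_1 + 4x_2 + s4 = 5
  x_1 + s5 = 10
  x_1, x_2, s1, s2, s3, s4, s5 ≥ 0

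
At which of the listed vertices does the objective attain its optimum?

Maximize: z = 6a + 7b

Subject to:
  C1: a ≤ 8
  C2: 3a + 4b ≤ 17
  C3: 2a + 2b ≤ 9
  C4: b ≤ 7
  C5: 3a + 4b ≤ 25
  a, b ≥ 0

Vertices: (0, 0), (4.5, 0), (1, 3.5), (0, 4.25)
Evaluating z = 6a + 7b at each vertex:
  (0, 0): z = 0
  (4.5, 0): z = 27
  (1, 3.5): z = 30.5
  (0, 4.25): z = 29.75

The largest value is z = 30.5, attained at (1, 3.5).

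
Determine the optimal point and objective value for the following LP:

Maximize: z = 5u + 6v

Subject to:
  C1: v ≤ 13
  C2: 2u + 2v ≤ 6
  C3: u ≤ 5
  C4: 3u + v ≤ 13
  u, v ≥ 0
Each vertex is the intersection of two constraint boundaries that also satisfies all remaining constraints:
  u = 0 and v = 0 → (0, 0)
  2u + 2v = 6 and v = 0 → (3, 0)
  2u + 2v = 6 and u = 0 → (0, 3)

Evaluating z = 5u + 6v at each vertex:
  (0, 0): z = 0
  (3, 0): z = 15
  (0, 3): z = 18

The maximum is at (0, 3) with z = 18.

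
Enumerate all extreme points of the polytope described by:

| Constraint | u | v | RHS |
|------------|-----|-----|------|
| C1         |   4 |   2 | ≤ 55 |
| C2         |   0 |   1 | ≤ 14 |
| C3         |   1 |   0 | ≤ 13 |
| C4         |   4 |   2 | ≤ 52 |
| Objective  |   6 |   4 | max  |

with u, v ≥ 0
Each vertex is the intersection of two constraint boundaries that also satisfies all remaining constraints:
  u = 0 and v = 0 → (0, 0)
  u = 13 and 4u + 2v = 52 → (13, 0)
  v = 14 and 4u + 2v = 52 → (6, 14)
  v = 14 and u = 0 → (0, 14)

Vertices: (0, 0), (13, 0), (6, 14), (0, 14)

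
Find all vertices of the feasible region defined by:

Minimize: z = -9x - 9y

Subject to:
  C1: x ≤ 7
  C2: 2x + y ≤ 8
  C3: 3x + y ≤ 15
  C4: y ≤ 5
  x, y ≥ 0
Each vertex is the intersection of two constraint boundaries that also satisfies all remaining constraints:
  x = 0 and y = 0 → (0, 0)
  2x + y = 8 and y = 0 → (4, 0)
  2x + y = 8 and y = 5 → (1.5, 5)
  y = 5 and x = 0 → (0, 5)

Vertices: (0, 0), (4, 0), (1.5, 5), (0, 5)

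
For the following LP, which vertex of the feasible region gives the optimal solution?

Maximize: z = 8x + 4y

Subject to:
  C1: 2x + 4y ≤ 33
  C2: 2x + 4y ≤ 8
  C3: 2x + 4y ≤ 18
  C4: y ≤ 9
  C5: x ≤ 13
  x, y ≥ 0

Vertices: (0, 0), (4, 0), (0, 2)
(4, 0) with z = 32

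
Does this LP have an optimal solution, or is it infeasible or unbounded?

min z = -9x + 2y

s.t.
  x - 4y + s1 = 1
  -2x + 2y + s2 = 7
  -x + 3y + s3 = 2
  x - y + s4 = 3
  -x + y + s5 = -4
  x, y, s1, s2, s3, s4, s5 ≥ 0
The row x - y + s4 = 3 with s4 ≥ 0 requires x - y ≤ 3, while the row -x + y + s5 = -4 with s5 ≥ 0 is equivalent to x - y ≥ 4. Together they would need 4 ≤ x - y ≤ 3, which is impossible since 4 > 3. No point satisfies all constraints.

Infeasible: no point satisfies all constraints simultaneously.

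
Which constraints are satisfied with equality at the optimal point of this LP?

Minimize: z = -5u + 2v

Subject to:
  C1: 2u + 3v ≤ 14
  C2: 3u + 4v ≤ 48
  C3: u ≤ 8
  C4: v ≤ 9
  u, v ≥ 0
Optimal: u = 7, v = 0
Slack at optimum:
  C1: slack = 0 (binding)
  C2: slack = 27
  C3: slack = 1
  C4: slack = 9
  u ≥ 0: u = 7
  v ≥ 0: v = 0 (binding)
Binding constraints: C1, v ≥ 0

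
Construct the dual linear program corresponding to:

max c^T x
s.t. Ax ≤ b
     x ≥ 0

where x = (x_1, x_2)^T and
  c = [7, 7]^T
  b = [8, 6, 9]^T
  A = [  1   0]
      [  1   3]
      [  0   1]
Minimize: z = 8y1 + 6y2 + 9y3

Subject to:
  C1: -y1 - y2 ≤ -7
  C2: -3y2 - y3 ≤ -7
  y1, y2, y3 ≥ 0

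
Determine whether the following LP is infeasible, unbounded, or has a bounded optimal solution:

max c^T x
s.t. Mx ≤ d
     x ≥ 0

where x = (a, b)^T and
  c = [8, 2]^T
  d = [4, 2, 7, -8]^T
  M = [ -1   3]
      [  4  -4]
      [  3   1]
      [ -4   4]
One constraint requires 4a - 4b ≤ 2, while the constraint -4a + 4b ≤ -8 is equivalent to 4a - 4b ≥ 8. Together they would need 8 ≤ 4a - 4b ≤ 2, which is impossible since 8 > 2. No point satisfies all constraints.

Infeasible — the constraint set is empty.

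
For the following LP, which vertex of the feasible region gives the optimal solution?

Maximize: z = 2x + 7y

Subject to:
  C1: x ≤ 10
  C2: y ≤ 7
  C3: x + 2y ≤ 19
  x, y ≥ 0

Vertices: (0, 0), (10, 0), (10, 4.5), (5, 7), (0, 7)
Evaluating z = 2x + 7y at each vertex:
  (0, 0): z = 0
  (10, 0): z = 20
  (10, 4.5): z = 51.5
  (5, 7): z = 59
  (0, 7): z = 49

The largest value is z = 59, attained at (5, 7).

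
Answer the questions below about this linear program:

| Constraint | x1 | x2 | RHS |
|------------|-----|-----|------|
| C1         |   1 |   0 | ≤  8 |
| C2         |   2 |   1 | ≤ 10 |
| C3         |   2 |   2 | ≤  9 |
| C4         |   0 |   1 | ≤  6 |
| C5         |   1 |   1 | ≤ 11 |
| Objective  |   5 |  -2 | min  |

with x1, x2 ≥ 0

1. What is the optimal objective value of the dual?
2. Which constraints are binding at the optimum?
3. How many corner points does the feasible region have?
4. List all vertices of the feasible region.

1. -9 (by strong duality, equal to the primal optimum)
2. C3, x1 ≥ 0
3. 3
4. (0, 0), (4.5, 0), (0, 4.5)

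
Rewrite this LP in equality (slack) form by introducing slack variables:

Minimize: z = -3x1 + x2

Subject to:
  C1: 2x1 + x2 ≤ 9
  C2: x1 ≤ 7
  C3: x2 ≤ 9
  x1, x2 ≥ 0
min z = -3x1 + x2

s.t.
  2x1 + x2 + s1 = 9
  x1 + s2 = 7
  x2 + s3 = 9
  x1, x2, s1, s2, s3 ≥ 0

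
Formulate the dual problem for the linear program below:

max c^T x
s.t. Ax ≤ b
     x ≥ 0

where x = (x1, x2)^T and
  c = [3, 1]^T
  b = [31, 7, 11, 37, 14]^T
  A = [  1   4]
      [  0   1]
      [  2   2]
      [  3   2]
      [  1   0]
Minimize: z = 31y1 + 7y2 + 11y3 + 37y4 + 14y5

Subject to:
  C1: -y1 - 2y3 - 3y4 - y5 ≤ -3
  C2: -4y1 - y2 - 2y3 - 2y4 ≤ -1
  y1, y2, y3, y4, y5 ≥ 0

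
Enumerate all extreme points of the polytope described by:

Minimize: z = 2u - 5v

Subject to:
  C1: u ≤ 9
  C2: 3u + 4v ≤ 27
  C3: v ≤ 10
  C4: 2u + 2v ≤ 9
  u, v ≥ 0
Each vertex is the intersection of two constraint boundaries that also satisfies all remaining constraints:
  u = 0 and v = 0 → (0, 0)
  2u + 2v = 9 and v = 0 → (4.5, 0)
  2u + 2v = 9 and u = 0 → (0, 4.5)

Vertices: (0, 0), (4.5, 0), (0, 4.5)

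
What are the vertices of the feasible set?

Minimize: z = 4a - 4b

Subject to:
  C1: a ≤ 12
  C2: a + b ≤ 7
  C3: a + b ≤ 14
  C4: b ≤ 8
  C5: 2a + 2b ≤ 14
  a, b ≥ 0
Each vertex is the intersection of two constraint boundaries that also satisfies all remaining constraints:
  a = 0 and b = 0 → (0, 0)
  a + b = 7 and b = 0 → (7, 0)
  a + b = 7 and a = 0 → (0, 7)

Vertices: (0, 0), (7, 0), (0, 7)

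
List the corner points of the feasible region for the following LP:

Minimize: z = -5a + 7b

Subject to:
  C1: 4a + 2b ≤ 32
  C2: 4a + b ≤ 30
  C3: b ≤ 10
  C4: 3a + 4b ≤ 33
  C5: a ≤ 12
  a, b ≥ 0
Each vertex is the intersection of two constraint boundaries that also satisfies all remaining constraints:
  a = 0 and b = 0 → (0, 0)
  4a + b = 30 and b = 0 → (7.5, 0)
  4a + 2b = 32 and 4a + b = 30 → (7, 2)
  4a + 2b = 32 and 3a + 4b = 33 → (6.2, 3.6)
  3a + 4b = 33 and a = 0 → (0, 8.25)

Vertices: (0, 0), (7.5, 0), (7, 2), (6.2, 3.6), (0, 8.25)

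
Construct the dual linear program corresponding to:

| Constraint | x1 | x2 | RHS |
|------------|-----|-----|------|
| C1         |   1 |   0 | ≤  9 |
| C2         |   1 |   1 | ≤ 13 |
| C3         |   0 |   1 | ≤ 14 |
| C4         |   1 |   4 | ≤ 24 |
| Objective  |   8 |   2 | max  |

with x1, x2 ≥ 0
Minimize: z = 9y1 + 13y2 + 14y3 + 24y4

Subject to:
  C1: -y1 - y2 - y4 ≤ -8
  C2: -y2 - y3 - 4y4 ≤ -2
  y1, y2, y3, y4 ≥ 0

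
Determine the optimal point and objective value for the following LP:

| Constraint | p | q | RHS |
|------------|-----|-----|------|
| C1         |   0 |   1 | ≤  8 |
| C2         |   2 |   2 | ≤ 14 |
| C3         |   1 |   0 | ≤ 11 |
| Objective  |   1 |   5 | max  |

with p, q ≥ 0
Each vertex is the intersection of two constraint boundaries that also satisfies all remaining constraints:
  p = 0 and q = 0 → (0, 0)
  2p + 2q = 14 and q = 0 → (7, 0)
  2p + 2q = 14 and p = 0 → (0, 7)

Evaluating z = p + 5q at each vertex:
  (0, 0): z = 0
  (7, 0): z = 7
  (0, 7): z = 35

The maximum is at (0, 7) with z = 35.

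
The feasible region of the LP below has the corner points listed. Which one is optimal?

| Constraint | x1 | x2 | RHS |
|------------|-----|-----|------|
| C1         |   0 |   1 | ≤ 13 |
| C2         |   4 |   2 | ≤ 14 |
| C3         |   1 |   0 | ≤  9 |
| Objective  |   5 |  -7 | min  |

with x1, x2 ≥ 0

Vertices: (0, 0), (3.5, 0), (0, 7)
(0, 7) with z = -49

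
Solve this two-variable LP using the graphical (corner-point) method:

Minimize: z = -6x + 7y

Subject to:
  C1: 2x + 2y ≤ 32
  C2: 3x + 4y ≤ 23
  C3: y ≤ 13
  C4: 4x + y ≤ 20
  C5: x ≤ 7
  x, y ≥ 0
Each vertex is the intersection of two constraint boundaries that also satisfies all remaining constraints:
  x = 0 and y = 0 → (0, 0)
  4x + y = 20 and y = 0 → (5, 0)
  3x + 4y = 23 and 4x + y = 20 → (4.385, 2.462)
  3x + 4y = 23 and x = 0 → (0, 5.75)

Evaluating z = -6x + 7y at each vertex:
  (0, 0): z = 0
  (5, 0): z = -30
  (4.385, 2.462): z = -9.077
  (0, 5.75): z = 40.25

The minimum is at (5, 0) with z = -30.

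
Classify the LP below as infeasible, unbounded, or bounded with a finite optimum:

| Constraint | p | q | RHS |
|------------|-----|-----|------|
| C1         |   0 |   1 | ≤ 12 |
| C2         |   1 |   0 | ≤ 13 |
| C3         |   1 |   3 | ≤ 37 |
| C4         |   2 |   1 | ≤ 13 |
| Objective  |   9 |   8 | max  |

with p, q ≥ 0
The point (0.5, 12) satisfies every constraint, so the LP is feasible; the constraints give p ≤ 13 and q ≤ 12, which with p, q ≥ 0 keep the feasible region inside a bounded box. A feasible, bounded LP attains a finite optimum at a vertex.

The LP has an optimal solution: (0.5, 12) with z = 100.5.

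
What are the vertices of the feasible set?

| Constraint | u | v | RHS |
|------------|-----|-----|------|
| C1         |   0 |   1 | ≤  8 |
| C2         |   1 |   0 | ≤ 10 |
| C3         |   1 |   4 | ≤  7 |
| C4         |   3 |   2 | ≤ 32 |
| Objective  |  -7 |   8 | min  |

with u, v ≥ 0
Each vertex is the intersection of two constraint boundaries that also satisfies all remaining constraints:
  u = 0 and v = 0 → (0, 0)
  u + 4v = 7 and v = 0 → (7, 0)
  u + 4v = 7 and u = 0 → (0, 1.75)

Vertices: (0, 0), (7, 0), (0, 1.75)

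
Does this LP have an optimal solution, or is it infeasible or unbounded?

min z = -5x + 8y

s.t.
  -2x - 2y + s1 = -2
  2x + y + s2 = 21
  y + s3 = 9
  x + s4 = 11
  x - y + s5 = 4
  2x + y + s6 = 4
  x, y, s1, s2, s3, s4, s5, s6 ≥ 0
The point (2, 0) satisfies every constraint, so the LP is feasible; the constraints give x ≤ 11 and y ≤ 9, which with x, y ≥ 0 keep the feasible region inside a bounded box. A feasible, bounded LP attains a finite optimum at a vertex.

Evaluating z = -5x + 8y at each vertex:
  (0, 1): z = 8
  (1, 0): z = -5
  (2, 0): z = -10
  (0, 4): z = 32

Feasible with finite optimum z* = -10 at (2, 0).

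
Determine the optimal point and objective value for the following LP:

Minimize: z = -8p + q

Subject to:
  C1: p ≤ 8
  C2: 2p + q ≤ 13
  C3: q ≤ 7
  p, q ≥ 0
Each vertex is the intersection of two constraint boundaries that also satisfies all remaining constraints:
  p = 0 and q = 0 → (0, 0)
  2p + q = 13 and q = 0 → (6.5, 0)
  2p + q = 13 and q = 7 → (3, 7)
  q = 7 and p = 0 → (0, 7)

Evaluating z = -8p + q at each vertex:
  (0, 0): z = 0
  (6.5, 0): z = -52
  (3, 7): z = -17
  (0, 7): z = 7

The minimum is at (6.5, 0) with z = -52.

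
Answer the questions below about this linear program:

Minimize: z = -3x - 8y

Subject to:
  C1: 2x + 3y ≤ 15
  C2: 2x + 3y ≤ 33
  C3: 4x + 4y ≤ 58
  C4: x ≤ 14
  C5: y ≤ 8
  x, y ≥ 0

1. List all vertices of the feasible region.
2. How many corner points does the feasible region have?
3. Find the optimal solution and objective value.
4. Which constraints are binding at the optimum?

1. (0, 0), (7.5, 0), (0, 5)
2. 3
3. x = 0, y = 5, z = -40
4. C1, x ≥ 0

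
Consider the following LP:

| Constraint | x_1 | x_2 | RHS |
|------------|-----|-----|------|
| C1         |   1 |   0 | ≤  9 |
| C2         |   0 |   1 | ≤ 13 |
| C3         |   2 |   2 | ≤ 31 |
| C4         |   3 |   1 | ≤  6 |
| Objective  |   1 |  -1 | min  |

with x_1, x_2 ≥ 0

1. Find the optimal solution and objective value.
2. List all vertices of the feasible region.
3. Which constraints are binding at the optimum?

1. x_1 = 0, x_2 = 6, z = -6
2. (0, 0), (2, 0), (0, 6)
3. C4, x_1 ≥ 0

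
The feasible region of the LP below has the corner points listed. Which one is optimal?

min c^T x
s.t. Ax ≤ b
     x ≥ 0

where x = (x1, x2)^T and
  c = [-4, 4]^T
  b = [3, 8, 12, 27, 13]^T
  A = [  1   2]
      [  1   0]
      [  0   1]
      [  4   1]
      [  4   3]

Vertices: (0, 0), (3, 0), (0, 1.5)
(3, 0) with z = -12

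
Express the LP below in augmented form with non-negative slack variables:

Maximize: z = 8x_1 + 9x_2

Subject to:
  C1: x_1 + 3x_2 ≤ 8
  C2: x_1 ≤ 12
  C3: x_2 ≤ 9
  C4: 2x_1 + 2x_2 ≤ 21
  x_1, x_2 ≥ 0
max z = 8x_1 + 9x_2

s.t.
  x_1 + 3x_2 + s1 = 8
  x_1 + s2 = 12
  x_2 + s3 = 9
  2x_1 + 2x_2 + s4 = 21
  x_1, x_2, s1, s2, s3, s4 ≥ 0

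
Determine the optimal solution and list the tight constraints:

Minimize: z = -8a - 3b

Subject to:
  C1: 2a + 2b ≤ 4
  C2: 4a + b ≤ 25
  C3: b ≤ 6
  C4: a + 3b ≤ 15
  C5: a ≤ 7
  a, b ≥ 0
Optimal: a = 2, b = 0
Slack at optimum:
  C1: slack = 0 (binding)
  C2: slack = 17
  C3: slack = 6
  C4: slack = 13
  C5: slack = 5
  a ≥ 0: a = 2
  b ≥ 0: b = 0 (binding)
Binding constraints: C1, b ≥ 0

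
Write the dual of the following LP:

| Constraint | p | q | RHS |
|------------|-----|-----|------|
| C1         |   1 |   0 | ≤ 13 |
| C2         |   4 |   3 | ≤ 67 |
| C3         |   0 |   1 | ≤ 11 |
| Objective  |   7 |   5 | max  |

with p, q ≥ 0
Minimize: z = 13y1 + 67y2 + 11y3

Subject to:
  C1: -y1 - 4y2 ≤ -7
  C2: -3y2 - y3 ≤ -5
  y1, y2, y3 ≥ 0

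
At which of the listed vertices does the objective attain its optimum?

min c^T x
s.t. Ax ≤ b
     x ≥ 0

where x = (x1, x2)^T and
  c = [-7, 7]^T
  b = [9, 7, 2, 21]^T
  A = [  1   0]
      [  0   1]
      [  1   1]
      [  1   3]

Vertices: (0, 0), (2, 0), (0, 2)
(2, 0) with z = -14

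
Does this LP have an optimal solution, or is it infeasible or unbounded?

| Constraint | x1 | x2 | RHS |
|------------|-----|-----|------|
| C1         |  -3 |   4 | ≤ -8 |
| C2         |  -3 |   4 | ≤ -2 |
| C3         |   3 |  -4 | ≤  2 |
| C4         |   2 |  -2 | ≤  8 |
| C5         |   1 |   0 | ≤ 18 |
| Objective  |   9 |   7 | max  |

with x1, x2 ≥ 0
C3 requires 3x1 - 4x2 ≤ 2, while C1 (-3x1 + 4x2 ≤ -8) is equivalent to 3x1 - 4x2 ≥ 8. Together they would need 8 ≤ 3x1 - 4x2 ≤ 2, which is impossible since 8 > 2. No point satisfies all constraints.

Infeasible: no point satisfies all constraints simultaneously.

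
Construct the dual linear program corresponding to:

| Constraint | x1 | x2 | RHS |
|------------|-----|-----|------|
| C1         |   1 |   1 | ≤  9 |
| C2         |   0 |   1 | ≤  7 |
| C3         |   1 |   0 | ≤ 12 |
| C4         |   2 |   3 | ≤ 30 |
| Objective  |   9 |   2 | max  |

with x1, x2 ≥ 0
Minimize: z = 9y1 + 7y2 + 12y3 + 30y4

Subject to:
  C1: -y1 - y3 - 2y4 ≤ -9
  C2: -y1 - y2 - 3y4 ≤ -2
  y1, y2, y3, y4 ≥ 0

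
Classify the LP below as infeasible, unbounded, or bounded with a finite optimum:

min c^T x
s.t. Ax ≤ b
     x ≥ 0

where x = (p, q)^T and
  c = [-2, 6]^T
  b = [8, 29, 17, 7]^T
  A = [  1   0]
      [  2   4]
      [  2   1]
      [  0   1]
The point (8, 0) satisfies every constraint, so the LP is feasible; the constraints give p ≤ 8 and q ≤ 7, which with p, q ≥ 0 keep the feasible region inside a bounded box. A feasible, bounded LP attains a finite optimum at a vertex.

Evaluating z = -2p + 6q at each vertex:
  (0, 0): z = 0
  (8, 0): z = -16
  (8, 1): z = -10
  (6.5, 4): z = 11
  (0.5, 7): z = 41
  (0, 7): z = 42

Bounded optimum: z* = -16 at (8, 0).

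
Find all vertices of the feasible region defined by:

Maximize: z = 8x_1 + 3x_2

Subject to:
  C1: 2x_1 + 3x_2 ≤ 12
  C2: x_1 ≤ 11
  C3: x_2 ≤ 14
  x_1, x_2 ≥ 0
Each vertex is the intersection of two constraint boundaries that also satisfies all remaining constraints:
  x_1 = 0 and x_2 = 0 → (0, 0)
  2x_1 + 3x_2 = 12 and x_2 = 0 → (6, 0)
  2x_1 + 3x_2 = 12 and x_1 = 0 → (0, 4)

Vertices: (0, 0), (6, 0), (0, 4)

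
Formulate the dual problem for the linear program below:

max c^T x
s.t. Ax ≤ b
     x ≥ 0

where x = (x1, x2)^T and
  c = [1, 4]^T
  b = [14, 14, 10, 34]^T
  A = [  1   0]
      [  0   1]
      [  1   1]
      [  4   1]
Minimize: z = 14y1 + 14y2 + 10y3 + 34y4

Subject to:
  C1: -y1 - y3 - 4y4 ≤ -1
  C2: -y2 - y3 - y4 ≤ -4
  y1, y2, y3, y4 ≥ 0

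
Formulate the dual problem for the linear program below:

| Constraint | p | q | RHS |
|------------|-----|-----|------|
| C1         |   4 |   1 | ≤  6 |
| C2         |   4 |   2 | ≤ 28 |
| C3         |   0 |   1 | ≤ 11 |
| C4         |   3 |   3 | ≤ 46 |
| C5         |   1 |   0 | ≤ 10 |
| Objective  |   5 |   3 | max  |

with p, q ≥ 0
Minimize: z = 6y1 + 28y2 + 11y3 + 46y4 + 10y5

Subject to:
  C1: -4y1 - 4y2 - 3y4 - y5 ≤ -5
  C2: -y1 - 2y2 - y3 - 3y4 ≤ -3
  y1, y2, y3, y4, y5 ≥ 0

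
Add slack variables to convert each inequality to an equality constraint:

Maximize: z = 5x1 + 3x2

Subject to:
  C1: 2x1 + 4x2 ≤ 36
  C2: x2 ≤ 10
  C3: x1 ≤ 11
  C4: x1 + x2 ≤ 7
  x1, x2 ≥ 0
max z = 5x1 + 3x2

s.t.
  2x1 + 4x2 + s1 = 36
  x2 + s2 = 10
  x1 + s3 = 11
  x1 + x2 + s4 = 7
  x1, x2, s1, s2, s3, s4 ≥ 0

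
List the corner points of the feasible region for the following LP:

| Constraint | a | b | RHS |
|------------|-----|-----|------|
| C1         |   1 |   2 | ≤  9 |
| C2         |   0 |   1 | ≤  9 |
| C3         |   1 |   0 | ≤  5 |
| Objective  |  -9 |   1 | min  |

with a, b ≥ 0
Each vertex is the intersection of two constraint boundaries that also satisfies all remaining constraints:
  a = 0 and b = 0 → (0, 0)
  a = 5 and b = 0 → (5, 0)
  a + 2b = 9 and a = 5 → (5, 2)
  a + 2b = 9 and a = 0 → (0, 4.5)

Vertices: (0, 0), (5, 0), (5, 2), (0, 4.5)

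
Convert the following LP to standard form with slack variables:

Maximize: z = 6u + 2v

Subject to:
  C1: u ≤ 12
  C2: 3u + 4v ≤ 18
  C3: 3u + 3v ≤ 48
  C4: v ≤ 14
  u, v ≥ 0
max z = 6u + 2v

s.t.
  u + s1 = 12
  3u + 4v + s2 = 18
  3u + 3v + s3 = 48
  v + s4 = 14
  u, v, s1, s2, s3, s4 ≥ 0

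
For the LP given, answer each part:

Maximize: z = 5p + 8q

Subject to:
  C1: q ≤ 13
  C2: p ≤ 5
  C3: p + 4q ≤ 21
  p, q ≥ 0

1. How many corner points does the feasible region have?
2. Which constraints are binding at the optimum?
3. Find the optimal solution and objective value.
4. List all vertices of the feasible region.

1. 4
2. C2, C3
3. p = 5, q = 4, z = 57
4. (0, 0), (5, 0), (5, 4), (0, 5.25)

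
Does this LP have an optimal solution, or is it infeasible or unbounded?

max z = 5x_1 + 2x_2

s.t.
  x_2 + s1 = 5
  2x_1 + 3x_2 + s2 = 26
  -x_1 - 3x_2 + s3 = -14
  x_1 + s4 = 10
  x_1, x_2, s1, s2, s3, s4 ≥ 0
The point (10, 2) satisfies every constraint, so the LP is feasible; the constraints give x_1 ≤ 10 and x_2 ≤ 5, which with x_1, x_2 ≥ 0 keep the feasible region inside a bounded box. A feasible, bounded LP attains a finite optimum at a vertex.

Evaluating z = 5x_1 + 2x_2 at each vertex:
  (10, 1.333): z = 52.67
  (10, 2): z = 54
  (5.5, 5): z = 37.5
  (0, 5): z = 10
  (0, 4.667): z = 9.333

The LP has an optimal solution: (10, 2) with z = 54.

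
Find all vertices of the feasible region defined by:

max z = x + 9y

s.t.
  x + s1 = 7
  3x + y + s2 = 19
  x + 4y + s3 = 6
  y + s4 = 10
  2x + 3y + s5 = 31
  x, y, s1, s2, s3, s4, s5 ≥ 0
Each vertex is the intersection of two constraint boundaries that also satisfies all remaining constraints:
  x = 0 and y = 0 → (0, 0)
  x + 4y = 6 and y = 0 → (6, 0)
  x + 4y = 6 and x = 0 → (0, 1.5)

Vertices: (0, 0), (6, 0), (0, 1.5)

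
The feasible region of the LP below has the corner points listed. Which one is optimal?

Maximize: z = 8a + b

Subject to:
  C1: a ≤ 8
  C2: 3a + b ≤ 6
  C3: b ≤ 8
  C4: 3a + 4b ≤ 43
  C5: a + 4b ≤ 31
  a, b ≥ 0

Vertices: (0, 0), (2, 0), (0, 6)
Evaluating z = 8a + b at each vertex:
  (0, 0): z = 0
  (2, 0): z = 16
  (0, 6): z = 6

The largest value is z = 16, attained at (2, 0).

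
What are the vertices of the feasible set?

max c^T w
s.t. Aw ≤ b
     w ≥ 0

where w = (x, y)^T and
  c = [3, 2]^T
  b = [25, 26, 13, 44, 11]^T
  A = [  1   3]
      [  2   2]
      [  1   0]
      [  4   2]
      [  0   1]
Each vertex is the intersection of two constraint boundaries that also satisfies all remaining constraints:
  x = 0 and y = 0 → (0, 0)
  4x + 2y = 44 and y = 0 → (11, 0)
  2x + 2y = 26 and 4x + 2y = 44 → (9, 4)
  x + 3y = 25 and 2x + 2y = 26 → (7, 6)
  x + 3y = 25 and x = 0 → (0, 8.333)

Vertices: (0, 0), (11, 0), (9, 4), (7, 6), (0, 8.333)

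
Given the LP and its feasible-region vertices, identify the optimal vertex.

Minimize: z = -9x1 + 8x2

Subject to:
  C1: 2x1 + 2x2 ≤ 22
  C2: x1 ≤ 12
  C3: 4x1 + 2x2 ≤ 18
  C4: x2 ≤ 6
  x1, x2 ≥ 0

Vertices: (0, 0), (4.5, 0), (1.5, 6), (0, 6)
Evaluating z = -9x1 + 8x2 at each vertex:
  (0, 0): z = 0
  (4.5, 0): z = -40.5
  (1.5, 6): z = 34.5
  (0, 6): z = 48

The smallest value is z = -40.5, attained at (4.5, 0).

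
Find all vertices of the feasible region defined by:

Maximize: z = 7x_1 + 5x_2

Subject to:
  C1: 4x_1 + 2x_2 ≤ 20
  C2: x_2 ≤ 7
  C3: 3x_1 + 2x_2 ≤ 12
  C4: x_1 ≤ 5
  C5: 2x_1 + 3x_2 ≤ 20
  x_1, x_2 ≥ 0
Each vertex is the intersection of two constraint boundaries that also satisfies all remaining constraints:
  x_1 = 0 and x_2 = 0 → (0, 0)
  3x_1 + 2x_2 = 12 and x_2 = 0 → (4, 0)
  3x_1 + 2x_2 = 12 and x_1 = 0 → (0, 6)

Vertices: (0, 0), (4, 0), (0, 6)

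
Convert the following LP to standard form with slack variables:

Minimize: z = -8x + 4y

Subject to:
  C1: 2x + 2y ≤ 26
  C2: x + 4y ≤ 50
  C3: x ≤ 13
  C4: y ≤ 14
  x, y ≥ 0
min z = -8x + 4y

s.t.
  2x + 2y + s1 = 26
  x + 4y + s2 = 50
  x + s3 = 13
  y + s4 = 14
  x, y, s1, s2, s3, s4 ≥ 0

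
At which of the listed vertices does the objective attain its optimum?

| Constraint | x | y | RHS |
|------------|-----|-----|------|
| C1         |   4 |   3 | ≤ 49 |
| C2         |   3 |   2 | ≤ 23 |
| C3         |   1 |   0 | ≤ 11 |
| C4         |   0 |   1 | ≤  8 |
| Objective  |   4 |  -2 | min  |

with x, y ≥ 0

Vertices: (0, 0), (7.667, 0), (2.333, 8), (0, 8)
(0, 8) with z = -16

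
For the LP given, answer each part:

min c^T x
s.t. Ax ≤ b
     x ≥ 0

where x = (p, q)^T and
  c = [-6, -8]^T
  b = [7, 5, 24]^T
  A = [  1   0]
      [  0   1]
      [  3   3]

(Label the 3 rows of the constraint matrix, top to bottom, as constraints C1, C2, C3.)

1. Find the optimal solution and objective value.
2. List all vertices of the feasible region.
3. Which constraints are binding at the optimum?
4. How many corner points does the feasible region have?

1. p = 3, q = 5, z = -58
2. (0, 0), (7, 0), (7, 1), (3, 5), (0, 5)
3. C2, C3
4. 5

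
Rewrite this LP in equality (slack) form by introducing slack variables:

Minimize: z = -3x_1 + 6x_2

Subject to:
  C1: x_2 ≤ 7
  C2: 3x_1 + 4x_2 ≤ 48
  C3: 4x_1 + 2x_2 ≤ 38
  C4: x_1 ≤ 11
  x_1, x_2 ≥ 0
min z = -3x_1 + 6x_2

s.t.
  x_2 + s1 = 7
  3x_1 + 4x_2 + s2 = 48
  4x_1 + 2x_2 + s3 = 38
  x_1 + s4 = 11
  x_1, x_2, s1, s2, s3, s4 ≥ 0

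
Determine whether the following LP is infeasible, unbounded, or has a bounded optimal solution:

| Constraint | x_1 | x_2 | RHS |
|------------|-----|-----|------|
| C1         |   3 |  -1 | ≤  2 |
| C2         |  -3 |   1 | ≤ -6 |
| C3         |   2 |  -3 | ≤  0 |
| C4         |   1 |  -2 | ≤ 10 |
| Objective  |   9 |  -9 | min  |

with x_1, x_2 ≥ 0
C1 requires 3x_1 - x_2 ≤ 2, while C2 (-3x_1 + x_2 ≤ -6) is equivalent to 3x_1 - x_2 ≥ 6. Together they would need 6 ≤ 3x_1 - x_2 ≤ 2, which is impossible since 6 > 2. No point satisfies all constraints.

The feasible region is empty; the LP is infeasible.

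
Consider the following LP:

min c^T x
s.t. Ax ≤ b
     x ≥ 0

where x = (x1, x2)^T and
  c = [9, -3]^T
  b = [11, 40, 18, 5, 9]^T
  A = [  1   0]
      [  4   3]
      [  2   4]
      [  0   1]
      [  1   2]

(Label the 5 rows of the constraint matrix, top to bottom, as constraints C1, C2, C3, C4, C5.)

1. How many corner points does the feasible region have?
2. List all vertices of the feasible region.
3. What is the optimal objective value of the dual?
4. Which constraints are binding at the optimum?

1. 3
2. (0, 0), (9, 0), (0, 4.5)
3. -13.5 (by strong duality, equal to the primal optimum)
4. C3, C5, x1 ≥ 0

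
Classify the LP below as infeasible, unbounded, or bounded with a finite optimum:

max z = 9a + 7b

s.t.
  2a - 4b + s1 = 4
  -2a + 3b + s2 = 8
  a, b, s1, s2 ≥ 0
Feasible point: (0, 0) satisfies every constraint, so the LP is feasible.
Direction d = (2, 1): for each constraint row a, a·d ≤ 0 —
  (2)(2) + (-4)(1) = 0 ≤ 0
  (-2)(2) + (3)(1) = -1 ≤ 0
and d ≥ 0, so (0, 0) + t·d stays feasible for every t ≥ 0. Along this ray z = 9a + 7b changes by 25 per unit t, so z → +∞.

Unbounded: there is a feasible ray along which z → +∞.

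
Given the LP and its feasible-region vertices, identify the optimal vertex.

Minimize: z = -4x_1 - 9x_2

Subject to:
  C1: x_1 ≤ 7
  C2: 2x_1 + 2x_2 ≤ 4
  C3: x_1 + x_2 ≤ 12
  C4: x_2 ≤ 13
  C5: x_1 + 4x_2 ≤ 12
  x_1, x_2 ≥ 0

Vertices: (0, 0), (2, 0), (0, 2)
(0, 2) with z = -18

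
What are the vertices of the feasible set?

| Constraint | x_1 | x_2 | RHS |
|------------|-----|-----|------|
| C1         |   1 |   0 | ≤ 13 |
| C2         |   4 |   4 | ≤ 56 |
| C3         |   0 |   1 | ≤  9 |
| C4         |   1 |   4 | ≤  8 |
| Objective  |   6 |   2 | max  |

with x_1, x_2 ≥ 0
Each vertex is the intersection of two constraint boundaries that also satisfies all remaining constraints:
  x_1 = 0 and x_2 = 0 → (0, 0)
  x_1 + 4x_2 = 8 and x_2 = 0 → (8, 0)
  x_1 + 4x_2 = 8 and x_1 = 0 → (0, 2)

Vertices: (0, 0), (8, 0), (0, 2)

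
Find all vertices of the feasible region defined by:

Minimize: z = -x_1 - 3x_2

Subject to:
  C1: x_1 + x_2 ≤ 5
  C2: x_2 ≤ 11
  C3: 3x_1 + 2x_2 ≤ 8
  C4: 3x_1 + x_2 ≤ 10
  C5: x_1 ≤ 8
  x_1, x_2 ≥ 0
Each vertex is the intersection of two constraint boundaries that also satisfies all remaining constraints:
  x_1 = 0 and x_2 = 0 → (0, 0)
  3x_1 + 2x_2 = 8 and x_2 = 0 → (2.667, 0)
  3x_1 + 2x_2 = 8 and x_1 = 0 → (0, 4)

Vertices: (0, 0), (2.667, 0), (0, 4)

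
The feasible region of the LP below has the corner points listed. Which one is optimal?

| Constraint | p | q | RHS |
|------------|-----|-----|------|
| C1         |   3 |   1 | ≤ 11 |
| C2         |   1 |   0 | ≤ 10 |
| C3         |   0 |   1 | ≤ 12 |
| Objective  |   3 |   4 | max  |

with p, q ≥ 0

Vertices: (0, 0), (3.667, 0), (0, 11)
(0, 11) with z = 44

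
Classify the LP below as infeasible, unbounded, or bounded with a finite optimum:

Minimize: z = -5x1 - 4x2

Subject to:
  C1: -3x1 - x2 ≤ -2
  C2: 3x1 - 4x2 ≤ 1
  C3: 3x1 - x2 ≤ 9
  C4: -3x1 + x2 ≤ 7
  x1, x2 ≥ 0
Feasible point: (0, 2) satisfies every constraint, so the LP is feasible.
Direction d = (1, 3): for each constraint row a, a·d ≤ 0 —
  (-3)(1) + (-1)(3) = -6 ≤ 0
  (3)(1) + (-4)(3) = -9 ≤ 0
  (3)(1) + (-1)(3) = 0 ≤ 0
  (-3)(1) + (1)(3) = 0 ≤ 0
and d ≥ 0, so (0, 2) + t·d stays feasible for every t ≥ 0. Along this ray z = -5x1 - 4x2 changes by -17 per unit t, so z → −∞.

Unbounded: there is a feasible ray along which z → −∞.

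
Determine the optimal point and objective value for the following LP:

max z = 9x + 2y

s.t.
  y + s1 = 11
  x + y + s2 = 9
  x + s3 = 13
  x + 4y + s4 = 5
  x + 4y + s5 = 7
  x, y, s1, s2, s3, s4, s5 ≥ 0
x = 5, y = 0, z = 45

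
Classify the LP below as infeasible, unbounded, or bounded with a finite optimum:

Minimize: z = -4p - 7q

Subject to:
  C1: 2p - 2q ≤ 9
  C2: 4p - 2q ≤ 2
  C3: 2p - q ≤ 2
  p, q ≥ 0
Feasible point: (0, 0) satisfies every constraint, so the LP is feasible.
Direction d = (0, 1): for each constraint row a, a·d ≤ 0 —
  (2)(0) + (-2)(1) = -2 ≤ 0
  (4)(0) + (-2)(1) = -2 ≤ 0
  (2)(0) + (-1)(1) = -1 ≤ 0
and d ≥ 0, so (0, 0) + t·d stays feasible for every t ≥ 0. Along this ray z = -4p - 7q changes by -7 per unit t, so z → −∞.

Unbounded — the objective can decrease without bound over the feasible region.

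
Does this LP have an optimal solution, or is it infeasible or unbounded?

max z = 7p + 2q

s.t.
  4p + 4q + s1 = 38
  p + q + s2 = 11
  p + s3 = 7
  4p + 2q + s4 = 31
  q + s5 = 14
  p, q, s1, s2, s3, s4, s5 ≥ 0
The point (7, 1.5) satisfies every constraint, so the LP is feasible; the constraints give p ≤ 7 and q ≤ 14, which with p, q ≥ 0 keep the feasible region inside a bounded box. A feasible, bounded LP attains a finite optimum at a vertex.

Evaluating z = 7p + 2q at each vertex:
  (0, 0): z = 0
  (7, 0): z = 49
  (7, 1.5): z = 52
  (6, 3.5): z = 49
  (0, 9.5): z = 19

Bounded optimum: z* = 52 at (7, 1.5).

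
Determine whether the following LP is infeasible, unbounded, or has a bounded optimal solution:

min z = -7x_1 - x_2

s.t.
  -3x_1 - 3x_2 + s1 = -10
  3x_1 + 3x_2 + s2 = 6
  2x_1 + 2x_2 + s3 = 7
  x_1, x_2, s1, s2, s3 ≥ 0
The row 3x_1 + 3x_2 + s2 = 6 with s2 ≥ 0 requires 3x_1 + 3x_2 ≤ 6, while the row -3x_1 - 3x_2 + s1 = -10 with s1 ≥ 0 is equivalent to 3x_1 + 3x_2 ≥ 10. Together they would need 10 ≤ 3x_1 + 3x_2 ≤ 6, which is impossible since 10 > 6. No point satisfies all constraints.

Infeasible — the constraint set is empty.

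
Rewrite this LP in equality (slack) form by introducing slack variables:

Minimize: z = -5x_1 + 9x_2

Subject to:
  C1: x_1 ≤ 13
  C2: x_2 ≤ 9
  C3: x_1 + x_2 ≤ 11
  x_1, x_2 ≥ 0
min z = -5x_1 + 9x_2

s.t.
  x_1 + s1 = 13
  x_2 + s2 = 9
  x_1 + x_2 + s3 = 11
  x_1, x_2, s1, s2, s3 ≥ 0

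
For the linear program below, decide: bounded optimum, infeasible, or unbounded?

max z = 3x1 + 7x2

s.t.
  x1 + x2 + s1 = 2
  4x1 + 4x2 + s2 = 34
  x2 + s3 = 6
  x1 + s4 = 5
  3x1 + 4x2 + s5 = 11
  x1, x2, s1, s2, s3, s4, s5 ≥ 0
The point (0, 2) satisfies every constraint, so the LP is feasible; the constraints give x1 ≤ 5 and x2 ≤ 6, which with x1, x2 ≥ 0 keep the feasible region inside a bounded box. A feasible, bounded LP attains a finite optimum at a vertex.

Bounded optimum: z* = 14 at (0, 2).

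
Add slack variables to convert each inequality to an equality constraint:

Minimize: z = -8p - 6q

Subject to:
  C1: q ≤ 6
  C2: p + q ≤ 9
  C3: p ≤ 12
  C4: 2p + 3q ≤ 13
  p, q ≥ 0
min z = -8p - 6q

s.t.
  q + s1 = 6
  p + q + s2 = 9
  p + s3 = 12
  2p + 3q + s4 = 13
  p, q, s1, s2, s3, s4 ≥ 0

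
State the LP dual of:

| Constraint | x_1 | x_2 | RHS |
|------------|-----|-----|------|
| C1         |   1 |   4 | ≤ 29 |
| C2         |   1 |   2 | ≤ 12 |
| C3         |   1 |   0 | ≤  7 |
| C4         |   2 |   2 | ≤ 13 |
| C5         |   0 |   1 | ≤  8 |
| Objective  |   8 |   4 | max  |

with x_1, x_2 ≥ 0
Minimize: z = 29y1 + 12y2 + 7y3 + 13y4 + 8y5

Subject to:
  C1: -y1 - y2 - y3 - 2y4 ≤ -8
  C2: -4y1 - 2y2 - 2y4 - y5 ≤ -4
  y1, y2, y3, y4, y5 ≥ 0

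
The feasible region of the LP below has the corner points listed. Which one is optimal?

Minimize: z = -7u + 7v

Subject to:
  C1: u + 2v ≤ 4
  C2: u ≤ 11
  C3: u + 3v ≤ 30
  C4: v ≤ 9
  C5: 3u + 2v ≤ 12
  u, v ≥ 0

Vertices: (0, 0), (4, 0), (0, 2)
(4, 0) with z = -28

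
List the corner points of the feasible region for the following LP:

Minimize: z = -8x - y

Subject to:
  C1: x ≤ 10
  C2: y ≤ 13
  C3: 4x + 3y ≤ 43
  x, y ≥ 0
Each vertex is the intersection of two constraint boundaries that also satisfies all remaining constraints:
  x = 0 and y = 0 → (0, 0)
  x = 10 and y = 0 → (10, 0)
  x = 10 and 4x + 3y = 43 → (10, 1)
  y = 13 and 4x + 3y = 43 → (1, 13)
  y = 13 and x = 0 → (0, 13)

Vertices: (0, 0), (10, 0), (10, 1), (1, 13), (0, 13)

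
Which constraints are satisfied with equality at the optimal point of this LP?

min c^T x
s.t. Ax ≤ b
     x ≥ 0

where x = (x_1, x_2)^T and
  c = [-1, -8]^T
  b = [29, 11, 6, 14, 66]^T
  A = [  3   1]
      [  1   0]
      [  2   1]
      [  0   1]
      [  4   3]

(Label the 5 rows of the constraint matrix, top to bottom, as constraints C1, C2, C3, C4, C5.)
Optimal: x_1 = 0, x_2 = 6
Slack at optimum:
  C1: slack = 23
  C2: slack = 11
  C3: slack = 0 (binding)
  C4: slack = 8
  C5: slack = 48
  x_1 ≥ 0: x_1 = 0 (binding)
  x_2 ≥ 0: x_2 = 6
Binding constraints: C3, x_1 ≥ 0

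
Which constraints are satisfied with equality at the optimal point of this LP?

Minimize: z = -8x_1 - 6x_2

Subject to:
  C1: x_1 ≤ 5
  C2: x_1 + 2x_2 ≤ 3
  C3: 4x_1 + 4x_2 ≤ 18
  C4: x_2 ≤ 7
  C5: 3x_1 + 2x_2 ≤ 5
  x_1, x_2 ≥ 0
Optimal: x_1 = 1, x_2 = 1
Slack at optimum:
  C1: slack = 4
  C2: slack = 0 (binding)
  C3: slack = 10
  C4: slack = 6
  C5: slack = 0 (binding)
  x_1 ≥ 0: x_1 = 1
  x_2 ≥ 0: x_2 = 1
Binding constraints: C2, C5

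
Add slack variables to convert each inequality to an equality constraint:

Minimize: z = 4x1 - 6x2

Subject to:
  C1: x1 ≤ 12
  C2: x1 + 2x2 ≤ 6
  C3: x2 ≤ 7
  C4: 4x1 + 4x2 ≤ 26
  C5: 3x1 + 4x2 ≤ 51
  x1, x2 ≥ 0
min z = 4x1 - 6x2

s.t.
  x1 + s1 = 12
  x1 + 2x2 + s2 = 6
  x2 + s3 = 7
  4x1 + 4x2 + s4 = 26
  3x1 + 4x2 + s5 = 51
  x1, x2, s1, s2, s3, s4, s5 ≥ 0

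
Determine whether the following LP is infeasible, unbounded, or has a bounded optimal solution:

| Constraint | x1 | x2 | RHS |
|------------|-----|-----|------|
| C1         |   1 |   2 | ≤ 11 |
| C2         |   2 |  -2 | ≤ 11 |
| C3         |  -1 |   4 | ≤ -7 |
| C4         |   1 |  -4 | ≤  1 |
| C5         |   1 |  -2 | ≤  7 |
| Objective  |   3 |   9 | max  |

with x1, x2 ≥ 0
C4 requires x1 - 4x2 ≤ 1, while C3 (-x1 + 4x2 ≤ -7) is equivalent to x1 - 4x2 ≥ 7. Together they would need 7 ≤ x1 - 4x2 ≤ 1, which is impossible since 7 > 1. No point satisfies all constraints.

The feasible region is empty; the LP is infeasible.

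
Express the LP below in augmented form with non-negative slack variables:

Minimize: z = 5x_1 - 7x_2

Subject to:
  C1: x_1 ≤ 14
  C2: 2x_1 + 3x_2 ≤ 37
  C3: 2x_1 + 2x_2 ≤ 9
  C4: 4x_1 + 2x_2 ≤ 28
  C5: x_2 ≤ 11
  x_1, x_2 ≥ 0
min z = 5x_1 - 7x_2

s.t.
  x_1 + s1 = 14
  2x_1 + 3x_2 + s2 = 37
  2x_1 + 2x_2 + s3 = 9
  4x_1 + 2x_2 + s4 = 28
  x_2 + s5 = 11
  x_1, x_2, s1, s2, s3, s4, s5 ≥ 0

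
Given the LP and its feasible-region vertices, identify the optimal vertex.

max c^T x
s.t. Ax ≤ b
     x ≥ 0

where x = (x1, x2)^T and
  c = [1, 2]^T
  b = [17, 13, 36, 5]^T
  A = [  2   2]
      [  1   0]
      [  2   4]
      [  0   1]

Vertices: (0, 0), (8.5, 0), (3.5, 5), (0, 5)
Evaluating z = x1 + 2x2 at each vertex:
  (0, 0): z = 0
  (8.5, 0): z = 8.5
  (3.5, 5): z = 13.5
  (0, 5): z = 10

The largest value is z = 13.5, attained at (3.5, 5).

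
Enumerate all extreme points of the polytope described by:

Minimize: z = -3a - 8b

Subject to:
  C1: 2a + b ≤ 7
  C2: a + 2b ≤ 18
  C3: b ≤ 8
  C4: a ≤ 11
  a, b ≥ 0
Each vertex is the intersection of two constraint boundaries that also satisfies all remaining constraints:
  a = 0 and b = 0 → (0, 0)
  2a + b = 7 and b = 0 → (3.5, 0)
  2a + b = 7 and a = 0 → (0, 7)

Vertices: (0, 0), (3.5, 0), (0, 7)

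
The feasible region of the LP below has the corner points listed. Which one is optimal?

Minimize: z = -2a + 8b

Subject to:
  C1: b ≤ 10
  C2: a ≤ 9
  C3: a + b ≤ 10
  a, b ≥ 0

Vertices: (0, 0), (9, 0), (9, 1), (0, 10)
Evaluating z = -2a + 8b at each vertex:
  (0, 0): z = 0
  (9, 0): z = -18
  (9, 1): z = -10
  (0, 10): z = 80

The smallest value is z = -18, attained at (9, 0).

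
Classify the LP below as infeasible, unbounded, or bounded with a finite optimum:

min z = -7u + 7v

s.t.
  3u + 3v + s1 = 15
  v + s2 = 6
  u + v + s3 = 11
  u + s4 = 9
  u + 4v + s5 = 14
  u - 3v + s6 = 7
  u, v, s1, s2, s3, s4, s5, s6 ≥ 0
The point (5, 0) satisfies every constraint, so the LP is feasible; the constraints give u ≤ 9 and v ≤ 6, which with u, v ≥ 0 keep the feasible region inside a bounded box. A feasible, bounded LP attains a finite optimum at a vertex.

Bounded optimum: z* = -35 at (5, 0).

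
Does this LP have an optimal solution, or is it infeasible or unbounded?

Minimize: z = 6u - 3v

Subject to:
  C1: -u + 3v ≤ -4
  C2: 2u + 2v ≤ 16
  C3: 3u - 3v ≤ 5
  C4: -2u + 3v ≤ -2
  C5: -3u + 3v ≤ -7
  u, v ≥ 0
C3 requires 3u - 3v ≤ 5, while C5 (-3u + 3v ≤ -7) is equivalent to 3u - 3v ≥ 7. Together they would need 7 ≤ 3u - 3v ≤ 5, which is impossible since 7 > 5. No point satisfies all constraints.

Infeasible — the constraint set is empty.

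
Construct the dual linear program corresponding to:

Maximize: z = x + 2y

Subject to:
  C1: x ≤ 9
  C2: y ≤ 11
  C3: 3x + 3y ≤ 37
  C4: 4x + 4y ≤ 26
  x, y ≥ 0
Minimize: z = 9y1 + 11y2 + 37y3 + 26y4

Subject to:
  C1: -y1 - 3y3 - 4y4 ≤ -1
  C2: -y2 - 3y3 - 4y4 ≤ -2
  y1, y2, y3, y4 ≥ 0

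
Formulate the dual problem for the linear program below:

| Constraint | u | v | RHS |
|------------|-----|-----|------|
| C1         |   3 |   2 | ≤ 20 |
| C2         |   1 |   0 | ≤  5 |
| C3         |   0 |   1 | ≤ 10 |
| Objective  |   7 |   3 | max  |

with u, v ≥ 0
Minimize: z = 20y1 + 5y2 + 10y3

Subject to:
  C1: -3y1 - y2 ≤ -7
  C2: -2y1 - y3 ≤ -3
  y1, y2, y3 ≥ 0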